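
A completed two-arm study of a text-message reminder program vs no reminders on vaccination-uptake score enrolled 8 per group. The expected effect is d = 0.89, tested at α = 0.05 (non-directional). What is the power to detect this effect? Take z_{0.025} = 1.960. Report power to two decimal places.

power ≈ 0.43

For two equal groups, power = Φ(d·√(n/2) − z_{α/2}).
d·√(n/2) = 0.89 × √(8/2) = 0.89 × 2.000 = 1.780.
z_β = 1.780 − 1.960 = -0.180.
Power = Φ(-0.180) = 0.429.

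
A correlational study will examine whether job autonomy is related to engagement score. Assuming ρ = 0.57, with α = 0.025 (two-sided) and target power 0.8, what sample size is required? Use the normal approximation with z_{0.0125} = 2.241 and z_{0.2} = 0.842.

n = 26

Fisher's z: C = ½·ln((1+r)/(1−r)) = ½·ln(3.6512) = 0.6475.
n = ((z_{α/2} + z_β)/C)² + 3.
(2.241 + 0.842) / 0.6475 = 3.083 / 0.6475 = 4.761.
n = 4.761² + 3 = 22.67 + 3 = 25.7.
Round up.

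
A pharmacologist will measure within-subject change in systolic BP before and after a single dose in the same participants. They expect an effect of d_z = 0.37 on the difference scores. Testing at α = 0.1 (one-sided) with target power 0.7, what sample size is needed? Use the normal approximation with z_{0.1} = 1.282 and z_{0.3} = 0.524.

For a paired (one-sample on differences) test: n = ((z_{α} + z_β) / d)².
z_{α} + z_β = 1.282 + 0.524 = 1.806.
n = (1.806 / 0.37)² = 4.881² = 23.82.
Round up.

n = 24 pairs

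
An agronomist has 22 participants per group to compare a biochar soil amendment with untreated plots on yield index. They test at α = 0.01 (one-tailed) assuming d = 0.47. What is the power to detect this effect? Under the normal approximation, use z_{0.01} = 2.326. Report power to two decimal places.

power ≈ 0.22

For two equal groups, power = Φ(d·√(n/2) − z_{α}).
d·√(n/2) = 0.47 × √(22/2) = 0.47 × 3.317 = 1.559.
z_β = 1.559 − 2.326 = -0.767.
Power = Φ(-0.767) = 0.221.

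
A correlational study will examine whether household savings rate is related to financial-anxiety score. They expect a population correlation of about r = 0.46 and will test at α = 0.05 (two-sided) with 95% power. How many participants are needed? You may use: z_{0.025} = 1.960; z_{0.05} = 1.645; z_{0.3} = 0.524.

Fisher's z: C = ½·ln((1+r)/(1−r)) = ½·ln(2.7037) = 0.4973.
n = ((z_{α/2} + z_β)/C)² + 3.
(1.960 + 1.645) / 0.4973 = 3.605 / 0.4973 = 7.249.
n = 7.249² + 3 = 52.55 + 3 = 55.6.
Round up.

n = 56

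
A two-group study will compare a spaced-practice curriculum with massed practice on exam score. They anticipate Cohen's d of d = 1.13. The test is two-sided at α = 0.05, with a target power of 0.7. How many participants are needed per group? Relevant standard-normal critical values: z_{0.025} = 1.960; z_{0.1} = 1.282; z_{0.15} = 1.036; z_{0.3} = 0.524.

For two independent groups with equal n: n = 2·((z_{α/2} + z_β) / d)².
z_{α/2} + z_β = 1.960 + 0.524 = 2.484.
n = 2 × (2.484 / 1.13)² = 2 × 2.198² = 2 × 4.83 = 9.7.
Round up to the next whole participant.

n = 10 per group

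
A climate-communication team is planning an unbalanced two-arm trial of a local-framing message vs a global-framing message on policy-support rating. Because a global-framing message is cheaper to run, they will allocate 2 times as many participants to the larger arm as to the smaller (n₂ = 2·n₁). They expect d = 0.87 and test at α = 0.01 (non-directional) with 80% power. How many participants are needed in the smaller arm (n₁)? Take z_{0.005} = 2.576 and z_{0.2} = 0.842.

With allocation ratio k = n₂/n₁ = 2, Var(x̄₁−x̄₂) = σ²(1/n₁ + 1/(k·n₁)) = σ²·(k+1)/(k·n₁).
So n₁ = (1 + 1/k)·((z_{α/2} + z_β)/d)² = 1.500 × (3.418/0.87)².
n₁ = 1.500 × 15.43 = 23.2.
Round up: n₁ = 24, giving n₂ = 2 × 24 = 48.

n₁ = 24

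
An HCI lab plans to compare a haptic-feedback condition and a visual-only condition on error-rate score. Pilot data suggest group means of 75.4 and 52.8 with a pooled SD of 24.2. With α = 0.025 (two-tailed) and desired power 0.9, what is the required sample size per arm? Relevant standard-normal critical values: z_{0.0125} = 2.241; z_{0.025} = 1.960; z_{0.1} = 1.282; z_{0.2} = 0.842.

n = 29 per group

Cohen's d = |M₁ − M₂| / SD_pooled = |75.4 − 52.8| / 24.2 = 22.6 / 24.2 = 0.934.
For two independent groups with equal n: n = 2·((z_{α/2} + z_β) / d)².
z_{α/2} + z_β = 2.241 + 1.282 = 3.523.
n = 2 × (3.523 / 0.934)² = 2 × 3.772² = 2 × 14.23 = 28.5.
Round up to the next whole participant.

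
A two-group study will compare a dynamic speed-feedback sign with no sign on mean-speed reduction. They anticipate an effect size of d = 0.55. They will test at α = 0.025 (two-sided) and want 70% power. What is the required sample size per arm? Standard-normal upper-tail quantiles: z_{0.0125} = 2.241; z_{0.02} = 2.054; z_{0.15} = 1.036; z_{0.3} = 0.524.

For two independent groups with equal n: n = 2·((z_{α/2} + z_β) / d)².
z_{α/2} + z_β = 2.241 + 0.524 = 2.765.
n = 2 × (2.765 / 0.55)² = 2 × 5.027² = 2 × 25.27 = 50.5.
Round up to the next whole participant.

n = 51 per group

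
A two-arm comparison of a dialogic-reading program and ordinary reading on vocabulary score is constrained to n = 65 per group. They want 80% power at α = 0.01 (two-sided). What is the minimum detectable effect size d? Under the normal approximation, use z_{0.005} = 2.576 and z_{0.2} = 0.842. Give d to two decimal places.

d_min ≈ 0.60

For two independent groups of n = 65 each: d_min = (z_{α/2} + z_β)·√(2/n).
z-sum = 2.576 + 0.842 = 3.418.
d_min = 3.418 × √(2/65) = 3.418 × 0.1754 = 0.600.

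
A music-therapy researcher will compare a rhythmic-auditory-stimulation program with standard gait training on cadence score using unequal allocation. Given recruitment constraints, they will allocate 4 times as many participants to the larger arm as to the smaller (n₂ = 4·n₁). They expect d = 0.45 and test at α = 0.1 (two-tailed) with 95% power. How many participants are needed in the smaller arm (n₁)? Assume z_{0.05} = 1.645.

n₁ = 67

With allocation ratio k = n₂/n₁ = 4, Var(x̄₁−x̄₂) = σ²(1/n₁ + 1/(k·n₁)) = σ²·(k+1)/(k·n₁).
So n₁ = (1 + 1/k)·((z_{α/2} + z_β)/d)² = 1.250 × (3.290/0.45)².
n₁ = 1.250 × 53.45 = 66.8.
Round up: n₁ = 67, giving n₂ = 4 × 67 = 268.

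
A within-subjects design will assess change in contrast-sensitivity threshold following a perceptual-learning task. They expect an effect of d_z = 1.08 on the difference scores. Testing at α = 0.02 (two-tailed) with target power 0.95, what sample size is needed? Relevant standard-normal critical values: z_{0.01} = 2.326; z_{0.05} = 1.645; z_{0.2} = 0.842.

n = 14 pairs

For a paired (one-sample on differences) test: n = ((z_{α/2} + z_β) / d)².
z_{α/2} + z_β = 2.326 + 1.645 = 3.971.
n = (3.971 / 1.08)² = 3.677² = 13.52.
Round up.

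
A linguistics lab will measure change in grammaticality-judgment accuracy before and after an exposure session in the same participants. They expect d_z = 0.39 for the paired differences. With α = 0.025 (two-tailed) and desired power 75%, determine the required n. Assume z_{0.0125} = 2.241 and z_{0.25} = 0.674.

n = 56 pairs

For a paired (one-sample on differences) test: n = ((z_{α/2} + z_β) / d)².
z_{α/2} + z_β = 2.241 + 0.674 = 2.915.
n = (2.915 / 0.39)² = 7.474² = 55.87.
Round up.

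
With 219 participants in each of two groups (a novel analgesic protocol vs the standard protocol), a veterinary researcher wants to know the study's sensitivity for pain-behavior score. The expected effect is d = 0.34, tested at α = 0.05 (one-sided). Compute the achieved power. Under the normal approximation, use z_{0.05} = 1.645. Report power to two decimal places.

power ≈ 0.97

For two equal groups, power = Φ(d·√(n/2) − z_{α}).
d·√(n/2) = 0.34 × √(219/2) = 0.34 × 10.464 = 3.558.
z_β = 3.558 − 1.645 = 1.913.
Power = Φ(1.913) = 0.972.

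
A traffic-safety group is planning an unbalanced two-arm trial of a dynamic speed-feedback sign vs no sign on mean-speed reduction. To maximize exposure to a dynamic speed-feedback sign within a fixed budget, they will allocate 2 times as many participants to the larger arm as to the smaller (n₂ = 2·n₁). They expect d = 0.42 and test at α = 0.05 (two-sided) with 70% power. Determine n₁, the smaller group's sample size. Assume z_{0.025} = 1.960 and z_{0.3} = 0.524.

n₁ = 53

With allocation ratio k = n₂/n₁ = 2, Var(x̄₁−x̄₂) = σ²(1/n₁ + 1/(k·n₁)) = σ²·(k+1)/(k·n₁).
So n₁ = (1 + 1/k)·((z_{α/2} + z_β)/d)² = 1.500 × (2.484/0.42)².
n₁ = 1.500 × 34.98 = 52.5.
Round up: n₁ = 53, giving n₂ = 2 × 53 = 106.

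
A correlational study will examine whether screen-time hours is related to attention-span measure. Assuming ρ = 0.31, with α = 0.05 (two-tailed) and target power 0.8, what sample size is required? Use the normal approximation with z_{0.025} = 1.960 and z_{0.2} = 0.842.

n = 80

Fisher's z: C = ½·ln((1+r)/(1−r)) = ½·ln(1.8986) = 0.3205.
n = ((z_{α/2} + z_β)/C)² + 3.
(1.960 + 0.842) / 0.3205 = 2.802 / 0.3205 = 8.743.
n = 8.743² + 3 = 76.43 + 3 = 79.4.
Round up.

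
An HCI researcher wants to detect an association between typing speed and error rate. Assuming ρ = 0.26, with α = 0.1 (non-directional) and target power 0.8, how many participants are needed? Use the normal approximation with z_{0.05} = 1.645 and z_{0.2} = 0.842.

Fisher's z: C = ½·ln((1+r)/(1−r)) = ½·ln(1.7027) = 0.2661.
n = ((z_{α/2} + z_β)/C)² + 3.
(1.645 + 0.842) / 0.2661 = 2.487 / 0.2661 = 9.346.
n = 9.346² + 3 = 87.35 + 3 = 90.3.
Round up.

n = 91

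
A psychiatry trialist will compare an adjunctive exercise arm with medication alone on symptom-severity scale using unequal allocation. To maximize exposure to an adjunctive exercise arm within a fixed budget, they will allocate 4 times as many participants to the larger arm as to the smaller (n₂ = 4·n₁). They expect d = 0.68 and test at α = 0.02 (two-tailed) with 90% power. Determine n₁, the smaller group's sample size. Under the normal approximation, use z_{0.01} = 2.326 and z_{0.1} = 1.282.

n₁ = 36

With allocation ratio k = n₂/n₁ = 4, Var(x̄₁−x̄₂) = σ²(1/n₁ + 1/(k·n₁)) = σ²·(k+1)/(k·n₁).
So n₁ = (1 + 1/k)·((z_{α/2} + z_β)/d)² = 1.250 × (3.608/0.68)².
n₁ = 1.250 × 28.15 = 35.2.
Round up: n₁ = 36, giving n₂ = 4 × 36 = 144.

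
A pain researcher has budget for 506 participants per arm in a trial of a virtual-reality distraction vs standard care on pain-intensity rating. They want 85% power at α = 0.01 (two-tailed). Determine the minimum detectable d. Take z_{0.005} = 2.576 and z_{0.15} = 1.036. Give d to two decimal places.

d_min ≈ 0.23

For two independent groups of n = 506 each: d_min = (z_{α/2} + z_β)·√(2/n).
z-sum = 2.576 + 1.036 = 3.612.
d_min = 3.612 × √(2/506) = 3.612 × 0.0629 = 0.227.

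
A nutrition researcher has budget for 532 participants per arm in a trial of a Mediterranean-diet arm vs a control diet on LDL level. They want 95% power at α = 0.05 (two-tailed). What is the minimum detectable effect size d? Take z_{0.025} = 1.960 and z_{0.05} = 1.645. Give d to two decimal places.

d_min ≈ 0.22

For two independent groups of n = 532 each: d_min = (z_{α/2} + z_β)·√(2/n).
z-sum = 1.960 + 1.645 = 3.605.
d_min = 3.605 × √(2/532) = 3.605 × 0.0613 = 0.221.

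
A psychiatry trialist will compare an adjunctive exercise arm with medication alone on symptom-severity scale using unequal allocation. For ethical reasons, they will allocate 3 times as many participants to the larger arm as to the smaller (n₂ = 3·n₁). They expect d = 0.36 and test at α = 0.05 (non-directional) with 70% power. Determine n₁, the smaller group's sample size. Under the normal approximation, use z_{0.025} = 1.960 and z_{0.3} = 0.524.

n₁ = 64

With allocation ratio k = n₂/n₁ = 3, Var(x̄₁−x̄₂) = σ²(1/n₁ + 1/(k·n₁)) = σ²·(k+1)/(k·n₁).
So n₁ = (1 + 1/k)·((z_{α/2} + z_β)/d)² = 1.333 × (2.484/0.36)².
n₁ = 1.333 × 47.61 = 63.5.
Round up: n₁ = 64, giving n₂ = 3 × 64 = 192.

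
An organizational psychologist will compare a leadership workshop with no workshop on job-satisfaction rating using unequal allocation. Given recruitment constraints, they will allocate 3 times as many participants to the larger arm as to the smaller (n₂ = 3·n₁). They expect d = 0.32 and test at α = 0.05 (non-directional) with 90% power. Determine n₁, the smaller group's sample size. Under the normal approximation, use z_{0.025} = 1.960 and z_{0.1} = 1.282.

n₁ = 137

With allocation ratio k = n₂/n₁ = 3, Var(x̄₁−x̄₂) = σ²(1/n₁ + 1/(k·n₁)) = σ²·(k+1)/(k·n₁).
So n₁ = (1 + 1/k)·((z_{α/2} + z_β)/d)² = 1.333 × (3.242/0.32)².
n₁ = 1.333 × 102.64 = 136.9.
Round up: n₁ = 137, giving n₂ = 3 × 137 = 411.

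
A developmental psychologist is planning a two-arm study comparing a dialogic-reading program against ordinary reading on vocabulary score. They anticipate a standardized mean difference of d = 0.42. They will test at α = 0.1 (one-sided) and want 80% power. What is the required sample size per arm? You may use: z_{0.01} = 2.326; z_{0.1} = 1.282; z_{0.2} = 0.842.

n = 52 per group

For two independent groups with equal n: n = 2·((z_{α} + z_β) / d)².
z_{α} + z_β = 1.282 + 0.842 = 2.124.
n = 2 × (2.124 / 0.42)² = 2 × 5.057² = 2 × 25.57 = 51.1.
Round up to the next whole participant.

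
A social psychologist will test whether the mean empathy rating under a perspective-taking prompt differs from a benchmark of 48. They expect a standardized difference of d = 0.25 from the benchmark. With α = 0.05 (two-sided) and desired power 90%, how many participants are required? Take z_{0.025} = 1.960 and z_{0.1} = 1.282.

For a one-sample test: n = ((z_{α/2} + z_β) / d)².
z_{α/2} + z_β = 1.960 + 1.282 = 3.242.
n = (3.242 / 0.25)² = 12.968² = 168.17.
Round up.

n = 169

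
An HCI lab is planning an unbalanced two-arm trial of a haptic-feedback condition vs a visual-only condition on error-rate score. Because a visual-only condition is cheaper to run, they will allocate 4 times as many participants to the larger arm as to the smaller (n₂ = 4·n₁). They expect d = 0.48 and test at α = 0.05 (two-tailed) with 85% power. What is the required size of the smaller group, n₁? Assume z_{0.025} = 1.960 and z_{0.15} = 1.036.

With allocation ratio k = n₂/n₁ = 4, Var(x̄₁−x̄₂) = σ²(1/n₁ + 1/(k·n₁)) = σ²·(k+1)/(k·n₁).
So n₁ = (1 + 1/k)·((z_{α/2} + z_β)/d)² = 1.250 × (2.996/0.48)².
n₁ = 1.250 × 38.96 = 48.7.
Round up: n₁ = 49, giving n₂ = 4 × 49 = 196.

n₁ = 49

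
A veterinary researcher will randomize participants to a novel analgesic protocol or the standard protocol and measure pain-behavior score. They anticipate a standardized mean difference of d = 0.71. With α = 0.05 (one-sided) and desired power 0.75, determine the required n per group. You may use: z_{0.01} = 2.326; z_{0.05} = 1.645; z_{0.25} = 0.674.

For two independent groups with equal n: n = 2·((z_{α} + z_β) / d)².
z_{α} + z_β = 1.645 + 0.674 = 2.319.
n = 2 × (2.319 / 0.71)² = 2 × 3.266² = 2 × 10.67 = 21.3.
Round up to the next whole participant.

n = 22 per group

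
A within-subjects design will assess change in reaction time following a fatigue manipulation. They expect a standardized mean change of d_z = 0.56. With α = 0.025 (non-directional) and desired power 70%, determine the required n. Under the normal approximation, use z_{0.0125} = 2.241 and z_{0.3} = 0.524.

For a paired (one-sample on differences) test: n = ((z_{α/2} + z_β) / d)².
z_{α/2} + z_β = 2.241 + 0.524 = 2.765.
n = (2.765 / 0.56)² = 4.938² = 24.38.
Round up.

n = 25 pairs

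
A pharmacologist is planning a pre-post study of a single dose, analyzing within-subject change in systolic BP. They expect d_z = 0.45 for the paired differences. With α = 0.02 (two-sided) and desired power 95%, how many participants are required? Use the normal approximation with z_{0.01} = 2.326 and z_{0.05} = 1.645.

For a paired (one-sample on differences) test: n = ((z_{α/2} + z_β) / d)².
z_{α/2} + z_β = 2.326 + 1.645 = 3.971.
n = (3.971 / 0.45)² = 8.824² = 77.87.
Round up.

n = 78 pairs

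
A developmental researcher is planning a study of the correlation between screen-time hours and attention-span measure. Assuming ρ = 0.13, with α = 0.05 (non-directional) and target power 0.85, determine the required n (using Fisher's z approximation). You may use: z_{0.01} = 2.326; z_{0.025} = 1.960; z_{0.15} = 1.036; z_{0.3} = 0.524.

Fisher's z: C = ½·ln((1+r)/(1−r)) = ½·ln(1.2989) = 0.1307.
n = ((z_{α/2} + z_β)/C)² + 3.
(1.960 + 1.036) / 0.1307 = 2.996 / 0.1307 = 22.923.
n = 22.923² + 3 = 525.45 + 3 = 528.5.
Round up.

n = 529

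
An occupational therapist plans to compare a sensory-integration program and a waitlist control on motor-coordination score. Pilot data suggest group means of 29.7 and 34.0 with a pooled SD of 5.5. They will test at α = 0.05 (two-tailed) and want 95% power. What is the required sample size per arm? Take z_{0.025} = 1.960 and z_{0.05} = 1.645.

Cohen's d = |M₁ − M₂| / SD_pooled = |29.7 − 34.0| / 5.5 = 4.3 / 5.5 = 0.782.
For two independent groups with equal n: n = 2·((z_{α/2} + z_β) / d)².
z_{α/2} + z_β = 1.960 + 1.645 = 3.605.
n = 2 × (3.605 / 0.782)² = 2 × 4.610² = 2 × 21.25 = 42.5.
Round up to the next whole participant.

n = 43 per group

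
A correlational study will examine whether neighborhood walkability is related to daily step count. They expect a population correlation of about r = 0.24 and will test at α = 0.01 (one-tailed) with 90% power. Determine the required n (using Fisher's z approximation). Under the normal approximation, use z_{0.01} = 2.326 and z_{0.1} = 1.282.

Fisher's z: C = ½·ln((1+r)/(1−r)) = ½·ln(1.6316) = 0.2448.
n = ((z_{α} + z_β)/C)² + 3.
(2.326 + 1.282) / 0.2448 = 3.608 / 0.2448 = 14.739.
n = 14.739² + 3 = 217.23 + 3 = 220.2.
Round up.

n = 221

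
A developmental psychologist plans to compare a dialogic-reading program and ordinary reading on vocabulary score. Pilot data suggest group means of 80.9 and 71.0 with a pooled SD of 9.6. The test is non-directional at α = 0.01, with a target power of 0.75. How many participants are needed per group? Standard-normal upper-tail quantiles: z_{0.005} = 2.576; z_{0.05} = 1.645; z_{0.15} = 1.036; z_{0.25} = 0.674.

n = 20 per group

Cohen's d = |M₁ − M₂| / SD_pooled = |80.9 − 71.0| / 9.6 = 9.9 / 9.6 = 1.031.
For two independent groups with equal n: n = 2·((z_{α/2} + z_β) / d)².
z_{α/2} + z_β = 2.576 + 0.674 = 3.250.
n = 2 × (3.250 / 1.031)² = 2 × 3.152² = 2 × 9.94 = 19.9.
Round up to the next whole participant.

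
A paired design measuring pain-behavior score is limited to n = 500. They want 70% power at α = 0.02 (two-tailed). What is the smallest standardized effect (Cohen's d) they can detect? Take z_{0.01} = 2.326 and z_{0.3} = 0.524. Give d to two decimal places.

d_min ≈ 0.13

For a single sample (or paired design) of n = 500: d_min = (z_{α/2} + z_β)/√n.
z-sum = 2.326 + 0.524 = 2.850.
d_min = 2.850 / √500 = 2.850 / 22.361 = 0.127.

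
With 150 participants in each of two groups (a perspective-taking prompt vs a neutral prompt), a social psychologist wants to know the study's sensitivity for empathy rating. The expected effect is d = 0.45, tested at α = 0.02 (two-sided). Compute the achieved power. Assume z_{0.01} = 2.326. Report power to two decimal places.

power ≈ 0.94

For two equal groups, power = Φ(d·√(n/2) − z_{α/2}).
d·√(n/2) = 0.45 × √(150/2) = 0.45 × 8.660 = 3.897.
z_β = 3.897 − 2.326 = 1.571.
Power = Φ(1.571) = 0.942.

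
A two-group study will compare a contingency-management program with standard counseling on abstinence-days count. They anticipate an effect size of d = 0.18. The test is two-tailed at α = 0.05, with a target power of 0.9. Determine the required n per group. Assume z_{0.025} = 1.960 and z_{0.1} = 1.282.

n = 649 per group

For two independent groups with equal n: n = 2·((z_{α/2} + z_β) / d)².
z_{α/2} + z_β = 1.960 + 1.282 = 3.242.
n = 2 × (3.242 / 0.18)² = 2 × 18.011² = 2 × 324.40 = 648.8.
Round up to the next whole participant.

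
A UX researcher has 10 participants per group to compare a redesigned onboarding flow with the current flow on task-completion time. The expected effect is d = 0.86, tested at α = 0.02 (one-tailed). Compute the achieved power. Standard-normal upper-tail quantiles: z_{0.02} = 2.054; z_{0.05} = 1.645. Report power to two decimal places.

power ≈ 0.45

For two equal groups, power = Φ(d·√(n/2) − z_{α}).
d·√(n/2) = 0.86 × √(10/2) = 0.86 × 2.236 = 1.923.
z_β = 1.923 − 2.054 = -0.131.
Power = Φ(-0.131) = 0.448.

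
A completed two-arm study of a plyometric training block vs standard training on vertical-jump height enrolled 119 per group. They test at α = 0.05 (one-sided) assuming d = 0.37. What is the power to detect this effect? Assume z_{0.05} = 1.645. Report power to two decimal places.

power ≈ 0.89

For two equal groups, power = Φ(d·√(n/2) − z_{α}).
d·√(n/2) = 0.37 × √(119/2) = 0.37 × 7.714 = 2.854.
z_β = 2.854 − 1.645 = 1.209.
Power = Φ(1.209) = 0.887.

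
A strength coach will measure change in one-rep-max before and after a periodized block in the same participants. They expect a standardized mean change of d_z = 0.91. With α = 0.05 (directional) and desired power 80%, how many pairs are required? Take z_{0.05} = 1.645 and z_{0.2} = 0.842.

For a paired (one-sample on differences) test: n = ((z_{α} + z_β) / d)².
z_{α} + z_β = 1.645 + 0.842 = 2.487.
n = (2.487 / 0.91)² = 2.733² = 7.47.
Round up.

n = 8 pairs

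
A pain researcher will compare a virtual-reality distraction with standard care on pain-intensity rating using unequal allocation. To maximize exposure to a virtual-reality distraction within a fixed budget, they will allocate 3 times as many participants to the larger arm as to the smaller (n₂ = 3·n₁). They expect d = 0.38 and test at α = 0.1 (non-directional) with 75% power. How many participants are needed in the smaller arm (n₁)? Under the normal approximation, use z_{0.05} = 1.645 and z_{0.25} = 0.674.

n₁ = 50

With allocation ratio k = n₂/n₁ = 3, Var(x̄₁−x̄₂) = σ²(1/n₁ + 1/(k·n₁)) = σ²·(k+1)/(k·n₁).
So n₁ = (1 + 1/k)·((z_{α/2} + z_β)/d)² = 1.333 × (2.319/0.38)².
n₁ = 1.333 × 37.24 = 49.7.
Round up: n₁ = 50, giving n₂ = 3 × 50 = 150.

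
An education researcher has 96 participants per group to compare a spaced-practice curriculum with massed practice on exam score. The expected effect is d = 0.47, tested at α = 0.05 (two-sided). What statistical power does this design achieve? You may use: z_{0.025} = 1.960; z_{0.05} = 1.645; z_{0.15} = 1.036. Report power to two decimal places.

power ≈ 0.90

For two equal groups, power = Φ(d·√(n/2) − z_{α/2}).
d·√(n/2) = 0.47 × √(96/2) = 0.47 × 6.928 = 3.256.
z_β = 3.256 − 1.960 = 1.296.
Power = Φ(1.296) = 0.903.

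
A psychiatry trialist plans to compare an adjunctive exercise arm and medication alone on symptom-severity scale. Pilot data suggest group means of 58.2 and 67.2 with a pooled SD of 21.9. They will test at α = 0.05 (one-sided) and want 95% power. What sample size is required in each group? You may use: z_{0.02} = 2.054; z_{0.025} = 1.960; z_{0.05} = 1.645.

n = 129 per group

Cohen's d = |M₁ − M₂| / SD_pooled = |58.2 − 67.2| / 21.9 = 9.0 / 21.9 = 0.411.
For two independent groups with equal n: n = 2·((z_{α} + z_β) / d)².
z_{α} + z_β = 1.645 + 1.645 = 3.290.
n = 2 × (3.290 / 0.411)² = 2 × 8.005² = 2 × 64.08 = 128.2.
Round up to the next whole participant.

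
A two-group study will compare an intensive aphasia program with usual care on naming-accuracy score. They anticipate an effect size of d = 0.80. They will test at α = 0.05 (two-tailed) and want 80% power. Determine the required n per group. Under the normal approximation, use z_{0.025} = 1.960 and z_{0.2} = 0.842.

n = 25 per group

For two independent groups with equal n: n = 2·((z_{α/2} + z_β) / d)².
z_{α/2} + z_β = 1.960 + 0.842 = 2.802.
n = 2 × (2.802 / 0.80)² = 2 × 3.502² = 2 × 12.27 = 24.5.
Round up to the next whole participant.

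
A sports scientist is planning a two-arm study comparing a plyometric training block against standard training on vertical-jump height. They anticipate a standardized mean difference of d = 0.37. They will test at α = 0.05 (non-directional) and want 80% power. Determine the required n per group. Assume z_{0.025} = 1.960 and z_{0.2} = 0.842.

For two independent groups with equal n: n = 2·((z_{α/2} + z_β) / d)².
z_{α/2} + z_β = 1.960 + 0.842 = 2.802.
n = 2 × (2.802 / 0.37)² = 2 × 7.573² = 2 × 57.35 = 114.7.
Round up to the next whole participant.

n = 115 per group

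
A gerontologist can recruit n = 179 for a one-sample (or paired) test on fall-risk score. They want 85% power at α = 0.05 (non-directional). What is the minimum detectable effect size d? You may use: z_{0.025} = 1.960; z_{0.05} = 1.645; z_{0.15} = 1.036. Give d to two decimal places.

For a single sample (or paired design) of n = 179: d_min = (z_{α/2} + z_β)/√n.
z-sum = 1.960 + 1.036 = 2.996.
d_min = 2.996 / √179 = 2.996 / 13.379 = 0.224.

d_min ≈ 0.22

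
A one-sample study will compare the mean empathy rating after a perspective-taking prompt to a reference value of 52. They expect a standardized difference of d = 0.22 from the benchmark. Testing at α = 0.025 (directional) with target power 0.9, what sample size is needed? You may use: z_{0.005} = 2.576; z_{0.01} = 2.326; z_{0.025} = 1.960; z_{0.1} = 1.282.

For a one-sample test: n = ((z_{α} + z_β) / d)².
z_{α} + z_β = 1.960 + 1.282 = 3.242.
n = (3.242 / 0.22)² = 14.736² = 217.16.
Round up.

n = 218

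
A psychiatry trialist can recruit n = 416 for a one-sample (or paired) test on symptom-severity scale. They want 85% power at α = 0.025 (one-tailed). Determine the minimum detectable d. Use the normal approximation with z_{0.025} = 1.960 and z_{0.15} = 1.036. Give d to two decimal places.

d_min ≈ 0.15

For a single sample (or paired design) of n = 416: d_min = (z_{α} + z_β)/√n.
z-sum = 1.960 + 1.036 = 2.996.
d_min = 2.996 / √416 = 2.996 / 20.396 = 0.147.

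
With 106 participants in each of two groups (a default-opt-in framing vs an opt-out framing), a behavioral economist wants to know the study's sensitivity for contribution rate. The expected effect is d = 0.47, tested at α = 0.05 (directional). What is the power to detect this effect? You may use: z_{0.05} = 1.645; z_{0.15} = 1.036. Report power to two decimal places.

For two equal groups, power = Φ(d·√(n/2) − z_{α}).
d·√(n/2) = 0.47 × √(106/2) = 0.47 × 7.280 = 3.422.
z_β = 3.422 − 1.645 = 1.777.
Power = Φ(1.777) = 0.962.

power ≈ 0.96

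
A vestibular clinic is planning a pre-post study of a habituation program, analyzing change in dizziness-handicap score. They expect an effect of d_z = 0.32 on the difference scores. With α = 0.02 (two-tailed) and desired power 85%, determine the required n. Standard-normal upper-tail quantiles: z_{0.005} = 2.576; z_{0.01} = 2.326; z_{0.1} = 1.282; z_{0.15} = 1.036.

For a paired (one-sample on differences) test: n = ((z_{α/2} + z_β) / d)².
z_{α/2} + z_β = 2.326 + 1.036 = 3.362.
n = (3.362 / 0.32)² = 10.506² = 110.38.
Round up.

n = 111 pairs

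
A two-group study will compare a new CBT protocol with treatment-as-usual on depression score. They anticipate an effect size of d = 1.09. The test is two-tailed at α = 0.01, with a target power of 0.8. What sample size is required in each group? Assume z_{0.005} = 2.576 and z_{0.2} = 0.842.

For two independent groups with equal n: n = 2·((z_{α/2} + z_β) / d)².
z_{α/2} + z_β = 2.576 + 0.842 = 3.418.
n = 2 × (3.418 / 1.09)² = 2 × 3.136² = 2 × 9.83 = 19.7.
Round up to the next whole participant.

n = 20 per group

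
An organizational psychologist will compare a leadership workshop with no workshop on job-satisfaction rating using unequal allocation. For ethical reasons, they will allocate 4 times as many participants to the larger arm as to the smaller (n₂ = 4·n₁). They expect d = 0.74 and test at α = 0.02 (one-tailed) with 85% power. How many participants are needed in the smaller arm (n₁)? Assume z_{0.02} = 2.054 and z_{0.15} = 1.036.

n₁ = 22

With allocation ratio k = n₂/n₁ = 4, Var(x̄₁−x̄₂) = σ²(1/n₁ + 1/(k·n₁)) = σ²·(k+1)/(k·n₁).
So n₁ = (1 + 1/k)·((z_{α} + z_β)/d)² = 1.250 × (3.090/0.74)².
n₁ = 1.250 × 17.44 = 21.8.
Round up: n₁ = 22, giving n₂ = 4 × 22 = 88.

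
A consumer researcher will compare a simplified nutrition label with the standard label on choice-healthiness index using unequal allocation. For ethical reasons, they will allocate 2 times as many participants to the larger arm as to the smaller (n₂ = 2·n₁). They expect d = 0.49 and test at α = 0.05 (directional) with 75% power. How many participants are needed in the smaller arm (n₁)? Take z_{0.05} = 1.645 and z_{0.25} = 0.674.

n₁ = 34

With allocation ratio k = n₂/n₁ = 2, Var(x̄₁−x̄₂) = σ²(1/n₁ + 1/(k·n₁)) = σ²·(k+1)/(k·n₁).
So n₁ = (1 + 1/k)·((z_{α} + z_β)/d)² = 1.500 × (2.319/0.49)².
n₁ = 1.500 × 22.40 = 33.6.
Round up: n₁ = 34, giving n₂ = 2 × 34 = 68.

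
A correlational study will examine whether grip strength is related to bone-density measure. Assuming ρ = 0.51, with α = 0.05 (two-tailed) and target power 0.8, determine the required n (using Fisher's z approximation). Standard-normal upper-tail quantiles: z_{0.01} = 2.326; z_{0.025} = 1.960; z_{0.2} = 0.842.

n = 28

Fisher's z: C = ½·ln((1+r)/(1−r)) = ½·ln(3.0816) = 0.5627.
n = ((z_{α/2} + z_β)/C)² + 3.
(1.960 + 0.842) / 0.5627 = 2.802 / 0.5627 = 4.980.
n = 4.980² + 3 = 24.80 + 3 = 27.8.
Round up.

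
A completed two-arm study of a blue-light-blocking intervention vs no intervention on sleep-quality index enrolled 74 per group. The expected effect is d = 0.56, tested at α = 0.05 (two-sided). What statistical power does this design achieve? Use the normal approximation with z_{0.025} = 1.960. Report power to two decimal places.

power ≈ 0.93

For two equal groups, power = Φ(d·√(n/2) − z_{α/2}).
d·√(n/2) = 0.56 × √(74/2) = 0.56 × 6.083 = 3.406.
z_β = 3.406 − 1.960 = 1.446.
Power = Φ(1.446) = 0.926.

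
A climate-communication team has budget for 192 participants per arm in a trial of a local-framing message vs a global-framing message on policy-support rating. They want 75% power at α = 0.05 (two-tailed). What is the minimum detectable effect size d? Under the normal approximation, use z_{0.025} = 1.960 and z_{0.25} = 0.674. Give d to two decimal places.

For two independent groups of n = 192 each: d_min = (z_{α/2} + z_β)·√(2/n).
z-sum = 1.960 + 0.674 = 2.634.
d_min = 2.634 × √(2/192) = 2.634 × 0.1021 = 0.269.

d_min ≈ 0.27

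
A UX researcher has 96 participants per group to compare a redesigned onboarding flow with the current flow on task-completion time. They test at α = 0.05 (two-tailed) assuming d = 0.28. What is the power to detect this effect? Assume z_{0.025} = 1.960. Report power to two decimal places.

power ≈ 0.49

For two equal groups, power = Φ(d·√(n/2) − z_{α/2}).
d·√(n/2) = 0.28 × √(96/2) = 0.28 × 6.928 = 1.940.
z_β = 1.940 − 1.960 = -0.020.
Power = Φ(-0.020) = 0.492.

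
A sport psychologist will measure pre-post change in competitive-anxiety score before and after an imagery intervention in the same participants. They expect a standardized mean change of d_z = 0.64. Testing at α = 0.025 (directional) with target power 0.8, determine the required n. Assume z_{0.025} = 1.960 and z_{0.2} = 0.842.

For a paired (one-sample on differences) test: n = ((z_{α} + z_β) / d)².
z_{α} + z_β = 1.960 + 0.842 = 2.802.
n = (2.802 / 0.64)² = 4.378² = 19.17.
Round up.

n = 20 pairs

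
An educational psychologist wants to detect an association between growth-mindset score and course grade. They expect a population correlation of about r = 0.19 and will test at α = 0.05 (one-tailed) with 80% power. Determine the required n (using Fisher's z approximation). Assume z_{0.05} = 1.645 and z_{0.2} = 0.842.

n = 171

Fisher's z: C = ½·ln((1+r)/(1−r)) = ½·ln(1.4691) = 0.1923.
n = ((z_{α} + z_β)/C)² + 3.
(1.645 + 0.842) / 0.1923 = 2.487 / 0.1923 = 12.933.
n = 12.933² + 3 = 167.26 + 3 = 170.3.
Round up.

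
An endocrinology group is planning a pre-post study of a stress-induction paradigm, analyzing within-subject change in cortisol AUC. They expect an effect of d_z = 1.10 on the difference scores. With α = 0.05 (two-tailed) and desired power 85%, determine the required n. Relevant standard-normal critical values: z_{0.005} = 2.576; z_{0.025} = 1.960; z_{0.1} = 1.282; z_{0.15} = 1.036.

For a paired (one-sample on differences) test: n = ((z_{α/2} + z_β) / d)².
z_{α/2} + z_β = 1.960 + 1.036 = 2.996.
n = (2.996 / 1.10)² = 2.724² = 7.42.
Round up.

n = 8 pairs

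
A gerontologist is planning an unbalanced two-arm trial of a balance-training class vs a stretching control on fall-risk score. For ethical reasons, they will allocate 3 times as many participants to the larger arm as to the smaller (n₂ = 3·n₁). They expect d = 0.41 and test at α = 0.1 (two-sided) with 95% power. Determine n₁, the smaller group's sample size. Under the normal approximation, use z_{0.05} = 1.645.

n₁ = 86

With allocation ratio k = n₂/n₁ = 3, Var(x̄₁−x̄₂) = σ²(1/n₁ + 1/(k·n₁)) = σ²·(k+1)/(k·n₁).
So n₁ = (1 + 1/k)·((z_{α/2} + z_β)/d)² = 1.333 × (3.290/0.41)².
n₁ = 1.333 × 64.39 = 85.9.
Round up: n₁ = 86, giving n₂ = 3 × 86 = 258.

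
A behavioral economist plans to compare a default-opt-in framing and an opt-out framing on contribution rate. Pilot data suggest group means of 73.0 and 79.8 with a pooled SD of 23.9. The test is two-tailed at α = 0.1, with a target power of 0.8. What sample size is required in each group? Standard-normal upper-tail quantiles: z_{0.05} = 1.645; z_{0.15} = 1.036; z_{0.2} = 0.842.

Cohen's d = |M₁ − M₂| / SD_pooled = |73.0 − 79.8| / 23.9 = 6.8 / 23.9 = 0.285.
For two independent groups with equal n: n = 2·((z_{α/2} + z_β) / d)².
z_{α/2} + z_β = 1.645 + 0.842 = 2.487.
n = 2 × (2.487 / 0.285)² = 2 × 8.726² = 2 × 76.15 = 152.3.
Round up to the next whole participant.

n = 153 per group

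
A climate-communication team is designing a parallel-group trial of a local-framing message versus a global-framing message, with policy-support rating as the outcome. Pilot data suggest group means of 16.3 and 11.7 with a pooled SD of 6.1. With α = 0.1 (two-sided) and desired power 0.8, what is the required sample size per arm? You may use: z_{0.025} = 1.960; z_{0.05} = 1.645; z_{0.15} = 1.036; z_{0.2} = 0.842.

n = 22 per group

Cohen's d = |M₁ − M₂| / SD_pooled = |16.3 − 11.7| / 6.1 = 4.6 / 6.1 = 0.754.
For two independent groups with equal n: n = 2·((z_{α/2} + z_β) / d)².
z_{α/2} + z_β = 1.645 + 0.842 = 2.487.
n = 2 × (2.487 / 0.754)² = 2 × 3.298² = 2 × 10.88 = 21.8.
Round up to the next whole participant.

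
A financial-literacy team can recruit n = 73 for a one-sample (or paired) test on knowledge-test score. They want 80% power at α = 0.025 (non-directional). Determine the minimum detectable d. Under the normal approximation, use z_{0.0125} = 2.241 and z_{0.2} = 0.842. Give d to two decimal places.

d_min ≈ 0.36

For a single sample (or paired design) of n = 73: d_min = (z_{α/2} + z_β)/√n.
z-sum = 2.241 + 0.842 = 3.083.
d_min = 3.083 / √73 = 3.083 / 8.544 = 0.361.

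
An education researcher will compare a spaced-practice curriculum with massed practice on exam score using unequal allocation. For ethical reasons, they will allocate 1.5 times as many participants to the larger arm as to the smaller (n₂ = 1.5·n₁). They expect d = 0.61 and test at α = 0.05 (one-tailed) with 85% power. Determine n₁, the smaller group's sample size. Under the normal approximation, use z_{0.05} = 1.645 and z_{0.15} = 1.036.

With allocation ratio k = n₂/n₁ = 1.5, Var(x̄₁−x̄₂) = σ²(1/n₁ + 1/(k·n₁)) = σ²·(k+1)/(k·n₁).
So n₁ = (1 + 1/k)·((z_{α} + z_β)/d)² = 1.667 × (2.681/0.61)².
n₁ = 1.667 × 19.32 = 32.2.
Round up: n₁ = 33, giving n₂ = ⌈1.5 × 33⌉ = ⌈49.5⌉ = 50.

n₁ = 33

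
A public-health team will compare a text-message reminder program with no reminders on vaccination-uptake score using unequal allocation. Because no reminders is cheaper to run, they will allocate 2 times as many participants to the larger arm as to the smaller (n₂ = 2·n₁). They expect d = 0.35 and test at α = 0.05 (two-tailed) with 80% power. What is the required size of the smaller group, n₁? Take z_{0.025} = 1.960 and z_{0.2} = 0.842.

n₁ = 97

With allocation ratio k = n₂/n₁ = 2, Var(x̄₁−x̄₂) = σ²(1/n₁ + 1/(k·n₁)) = σ²·(k+1)/(k·n₁).
So n₁ = (1 + 1/k)·((z_{α/2} + z_β)/d)² = 1.500 × (2.802/0.35)².
n₁ = 1.500 × 64.09 = 96.1.
Round up: n₁ = 97, giving n₂ = 2 × 97 = 194.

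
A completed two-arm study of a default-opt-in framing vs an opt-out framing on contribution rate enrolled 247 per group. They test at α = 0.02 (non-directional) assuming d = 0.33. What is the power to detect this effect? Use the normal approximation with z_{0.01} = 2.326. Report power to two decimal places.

power ≈ 0.91

For two equal groups, power = Φ(d·√(n/2) − z_{α/2}).
d·√(n/2) = 0.33 × √(247/2) = 0.33 × 11.113 = 3.667.
z_β = 3.667 − 2.326 = 1.341.
Power = Φ(1.341) = 0.910.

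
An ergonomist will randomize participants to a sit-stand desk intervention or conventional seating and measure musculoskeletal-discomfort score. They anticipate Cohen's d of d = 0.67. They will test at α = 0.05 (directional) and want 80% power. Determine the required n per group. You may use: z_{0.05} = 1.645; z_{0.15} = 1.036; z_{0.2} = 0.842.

n = 28 per group

For two independent groups with equal n: n = 2·((z_{α} + z_β) / d)².
z_{α} + z_β = 1.645 + 0.842 = 2.487.
n = 2 × (2.487 / 0.67)² = 2 × 3.712² = 2 × 13.78 = 27.6.
Round up to the next whole participant.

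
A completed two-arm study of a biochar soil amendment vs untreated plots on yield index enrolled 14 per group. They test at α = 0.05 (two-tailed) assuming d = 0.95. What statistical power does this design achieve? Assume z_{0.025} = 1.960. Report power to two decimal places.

For two equal groups, power = Φ(d·√(n/2) − z_{α/2}).
d·√(n/2) = 0.95 × √(14/2) = 0.95 × 2.646 = 2.513.
z_β = 2.513 − 1.960 = 0.553.
Power = Φ(0.553) = 0.710.

power ≈ 0.71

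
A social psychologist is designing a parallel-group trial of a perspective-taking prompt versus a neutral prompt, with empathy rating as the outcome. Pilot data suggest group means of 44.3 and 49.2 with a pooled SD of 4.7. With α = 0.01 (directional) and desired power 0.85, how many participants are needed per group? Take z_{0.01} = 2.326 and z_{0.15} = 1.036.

n = 21 per group

Cohen's d = |M₁ − M₂| / SD_pooled = |44.3 − 49.2| / 4.7 = 4.9 / 4.7 = 1.043.
For two independent groups with equal n: n = 2·((z_{α} + z_β) / d)².
z_{α} + z_β = 2.326 + 1.036 = 3.362.
n = 2 × (3.362 / 1.043)² = 2 × 3.223² = 2 × 10.39 = 20.8.
Round up to the next whole participant.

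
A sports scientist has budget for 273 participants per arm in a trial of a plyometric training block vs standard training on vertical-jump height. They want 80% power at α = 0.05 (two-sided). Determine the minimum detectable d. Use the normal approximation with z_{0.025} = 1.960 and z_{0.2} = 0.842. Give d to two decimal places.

For two independent groups of n = 273 each: d_min = (z_{α/2} + z_β)·√(2/n).
z-sum = 1.960 + 0.842 = 2.802.
d_min = 2.802 × √(2/273) = 2.802 × 0.0856 = 0.240.

d_min ≈ 0.24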